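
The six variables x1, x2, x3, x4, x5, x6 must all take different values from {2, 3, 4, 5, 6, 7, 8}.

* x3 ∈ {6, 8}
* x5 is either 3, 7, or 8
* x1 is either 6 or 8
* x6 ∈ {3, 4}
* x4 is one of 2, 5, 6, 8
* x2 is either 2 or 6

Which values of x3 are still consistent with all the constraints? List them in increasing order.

6, 8

x1 and x3 share exactly the 2 values {6, 8}; by pigeonhole those values go to them, so strike 6, 8 from x2, x4, x5.
x2 must be 2 (only option left). Strike 2 from x4.
That leaves x4 = 5.
No further eliminations apply; x3 can still be any of 6, 8.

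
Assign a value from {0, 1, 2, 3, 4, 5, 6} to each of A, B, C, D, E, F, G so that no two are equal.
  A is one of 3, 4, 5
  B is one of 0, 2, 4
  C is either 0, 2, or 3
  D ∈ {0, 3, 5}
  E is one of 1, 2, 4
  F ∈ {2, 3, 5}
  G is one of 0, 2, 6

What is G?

Among the 7 variables, 1 fits only E (and all 7 values in {0, 1, 2, 3, 4, 5, 6} must be used), so E = 1.
The 6 still-open variables draw from only 6 values {0, 2, 3, 4, 5, 6}, so each is used; only G can be 6, hence G = 6.

6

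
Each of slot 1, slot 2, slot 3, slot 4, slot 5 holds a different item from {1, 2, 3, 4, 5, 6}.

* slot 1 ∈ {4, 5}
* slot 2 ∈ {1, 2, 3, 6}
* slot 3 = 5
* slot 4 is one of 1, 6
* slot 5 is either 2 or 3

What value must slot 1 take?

4

slot 3 must be 5 (only option left). So slot 1 can't be 5.
So slot 1 = 4.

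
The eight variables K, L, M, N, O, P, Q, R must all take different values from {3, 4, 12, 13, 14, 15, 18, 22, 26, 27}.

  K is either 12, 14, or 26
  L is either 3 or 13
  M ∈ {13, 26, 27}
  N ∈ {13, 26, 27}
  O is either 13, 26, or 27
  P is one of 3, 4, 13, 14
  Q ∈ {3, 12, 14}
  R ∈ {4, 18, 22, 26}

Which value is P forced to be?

M, N, O share exactly the 3 values {13, 26, 27}; by pigeonhole those values go to them, so strike 13, 26, 27 from K, L, P, R.
L must be 3 (only option left). So P, Q can't be 3.
The 2 variables K and Q are confined to {12, 14}, which locks those values in; drop them from P.
So P = 4.

4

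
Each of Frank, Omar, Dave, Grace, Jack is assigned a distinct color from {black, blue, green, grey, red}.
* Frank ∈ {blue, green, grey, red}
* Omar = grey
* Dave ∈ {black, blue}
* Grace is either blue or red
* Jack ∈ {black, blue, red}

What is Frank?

green

Omar has just one choice, so Omar = grey. So Frank can't be grey.
The 4 still-open variables draw from only 4 values {black, blue, green, red}, so each is used; only Frank can be green, hence Frank = green.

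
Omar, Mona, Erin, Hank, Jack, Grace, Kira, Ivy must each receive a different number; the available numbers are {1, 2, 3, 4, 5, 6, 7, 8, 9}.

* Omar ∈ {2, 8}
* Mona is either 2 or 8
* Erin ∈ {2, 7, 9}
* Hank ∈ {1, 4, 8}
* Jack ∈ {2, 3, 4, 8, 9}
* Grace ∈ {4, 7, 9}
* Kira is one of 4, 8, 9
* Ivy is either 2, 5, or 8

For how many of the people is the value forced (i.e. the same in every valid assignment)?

3

The 8 variables together cover exactly {1, 2, 3, 4, 5, 7, 8, 9} — 8 values for 8 variables — and 1 appears only in Hank's list, so Hank = 1.
The 7 still-open variables together cover exactly {2, 3, 4, 5, 7, 8, 9} — 7 values for 7 variables — and 3 appears only in Jack's list, so Jack = 3.
Among the 6 still-open variables, 5 fits only Ivy (and all 6 values in {2, 4, 5, 7, 8, 9} must be used), so Ivy = 5.
The 2 variables Omar and Mona are confined to {2, 8}, which locks those values in; drop them from Erin, Kira.
Determined: Hank=1, Jack=3, Ivy=5. The other people each still have more than one consistent value. That makes 3.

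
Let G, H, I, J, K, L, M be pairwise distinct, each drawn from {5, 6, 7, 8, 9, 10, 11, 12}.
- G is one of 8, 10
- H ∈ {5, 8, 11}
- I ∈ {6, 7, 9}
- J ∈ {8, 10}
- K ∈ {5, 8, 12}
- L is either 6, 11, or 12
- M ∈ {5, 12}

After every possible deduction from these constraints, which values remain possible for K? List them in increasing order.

The 2 variables G and J are confined to {8, 10}, which locks those values in; drop them from H, K.
K and M share exactly the 2 values {5, 12}; by pigeonhole those values go to them, so strike 5, 12 from H, L.
H's domain is down to {11}, so H = 11. Strike 11 from L.
L's domain is down to {6}, so L = 6. Strike 6 from I.
No further eliminations apply; K can still be any of 5, 12.

5, 12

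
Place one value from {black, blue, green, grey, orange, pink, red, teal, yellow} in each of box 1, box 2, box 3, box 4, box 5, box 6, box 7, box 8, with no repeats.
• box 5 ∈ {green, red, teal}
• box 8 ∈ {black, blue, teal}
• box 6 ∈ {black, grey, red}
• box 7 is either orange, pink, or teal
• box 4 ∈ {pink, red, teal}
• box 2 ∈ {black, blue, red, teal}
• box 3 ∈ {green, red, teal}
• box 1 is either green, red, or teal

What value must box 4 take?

pink

Among the 8 variables, grey fits only box 6 (and all 8 values in {black, blue, green, grey, orange, pink, red, teal} must be used), so box 6 = grey.
Among the 7 still-open variables, orange fits only box 7 (and all 7 values in {black, blue, green, orange, pink, red, teal} must be used), so box 7 = orange.
Among the 6 still-open variables, pink fits only box 4 (and all 6 values in {black, blue, green, pink, red, teal} must be used), so box 4 = pink.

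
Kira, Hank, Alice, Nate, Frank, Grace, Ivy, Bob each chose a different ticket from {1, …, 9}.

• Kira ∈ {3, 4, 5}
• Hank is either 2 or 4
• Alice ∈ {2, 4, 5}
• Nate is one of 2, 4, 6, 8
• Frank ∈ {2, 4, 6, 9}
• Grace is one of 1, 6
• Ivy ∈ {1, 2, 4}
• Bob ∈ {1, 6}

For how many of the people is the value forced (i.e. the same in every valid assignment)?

4

Among the 8 variables, 3 fits only Kira (and all 8 values in {1, 2, 3, 4, 5, 6, 8, 9} must be used), so Kira = 3.
The 7 still-open variables draw from only 7 values {1, 2, 4, 5, 6, 8, 9}, so each is used; only Alice can be 5, hence Alice = 5.
The 6 still-open variables together cover exactly {1, 2, 4, 6, 8, 9} — 6 values for 6 variables — and 8 appears only in Nate's list, so Nate = 8.
The 5 still-open variables draw from only 5 values {1, 2, 4, 6, 9}, so each is used; only Frank can be 9, hence Frank = 9.
The 2 variables Grace and Bob are confined to {1, 6}, which locks those values in; drop them from Ivy.
Determined: Kira=3, Alice=5, Nate=8, Frank=9. The other people each still have more than one consistent value. That makes 4.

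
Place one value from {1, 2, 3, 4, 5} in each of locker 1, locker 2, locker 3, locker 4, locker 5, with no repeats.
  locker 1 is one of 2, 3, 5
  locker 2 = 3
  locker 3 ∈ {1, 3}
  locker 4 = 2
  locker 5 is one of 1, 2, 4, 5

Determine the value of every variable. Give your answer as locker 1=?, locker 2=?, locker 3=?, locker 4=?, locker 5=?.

locker 1=5, locker 2=3, locker 3=1, locker 4=2, locker 5=4

locker 2 has just one choice, so locker 2 = 3. Remove 3 from locker 1, locker 3.
locker 3 has just one choice, so locker 3 = 1. Remove 1 from locker 5.
That leaves locker 4 = 2. So locker 1, locker 5 can't be 2.
locker 1 must be 5 (only option left). Eliminate 5 elsewhere: locker 5.
locker 5 has just one choice, so locker 5 = 4.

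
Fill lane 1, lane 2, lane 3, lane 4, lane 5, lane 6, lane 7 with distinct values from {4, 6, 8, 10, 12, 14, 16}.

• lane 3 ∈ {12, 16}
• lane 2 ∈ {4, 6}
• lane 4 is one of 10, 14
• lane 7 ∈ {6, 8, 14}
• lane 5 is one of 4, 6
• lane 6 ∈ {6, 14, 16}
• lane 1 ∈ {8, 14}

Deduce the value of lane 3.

12

The 7 variables together cover exactly {4, 6, 8, 10, 12, 14, 16} — 7 values for 7 variables — and 10 appears only in lane 4's list, so lane 4 = 10.
The 6 still-open variables together cover exactly {4, 6, 8, 12, 14, 16} — 6 values for 6 variables — and 12 appears only in lane 3's list, so lane 3 = 12.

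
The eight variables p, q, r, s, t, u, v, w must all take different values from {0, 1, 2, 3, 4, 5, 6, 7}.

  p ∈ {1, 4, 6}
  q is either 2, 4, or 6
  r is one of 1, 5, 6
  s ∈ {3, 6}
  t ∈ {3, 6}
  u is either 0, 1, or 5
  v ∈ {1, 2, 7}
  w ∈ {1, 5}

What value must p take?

The 8 variables draw from only 8 values {0, 1, 2, 3, 4, 5, 6, 7}, so each is used; only u can be 0, hence u = 0.
The 7 still-open variables draw from only 7 values {1, 2, 3, 4, 5, 6, 7}, so each is used; only v can be 7, hence v = 7.
The 6 still-open variables draw from only 6 values {1, 2, 3, 4, 5, 6}, so each is used; only q can be 2, hence q = 2.
The 5 still-open variables draw from only 5 values {1, 3, 4, 5, 6}, so each is used; only p can be 4, hence p = 4.

4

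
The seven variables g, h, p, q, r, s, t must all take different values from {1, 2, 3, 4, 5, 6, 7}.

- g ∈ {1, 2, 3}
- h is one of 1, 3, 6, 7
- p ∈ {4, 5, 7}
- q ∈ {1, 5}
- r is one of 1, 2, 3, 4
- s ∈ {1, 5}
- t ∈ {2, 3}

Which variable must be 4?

r

Among the 7 variables, 6 fits only h (and all 7 values in {1, 2, 3, 4, 5, 6, 7} must be used), so h = 6.
The 6 still-open variables draw from only 6 values {1, 2, 3, 4, 5, 7}, so each is used; only p can be 7, hence p = 7.
The 5 still-open variables together cover exactly {1, 2, 3, 4, 5} — 5 values for 5 variables — and 4 appears only in r's list, so r = 4.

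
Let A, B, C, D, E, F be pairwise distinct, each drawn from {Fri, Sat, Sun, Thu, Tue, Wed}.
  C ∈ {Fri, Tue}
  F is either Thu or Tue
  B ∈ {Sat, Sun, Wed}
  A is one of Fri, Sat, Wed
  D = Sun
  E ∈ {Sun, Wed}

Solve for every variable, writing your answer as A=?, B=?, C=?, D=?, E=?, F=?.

D's domain is down to {Sun}, so D = Sun. Remove Sun from B, E.
E must be Wed (only option left). Remove Wed from A, B.
B must be Sat (only option left). Strike Sat from A.
That leaves A = Fri. Remove Fri from C.
C has just one choice, so C = Tue. So F can't be Tue.
F has just one choice, so F = Thu.

A=Fri, B=Sat, C=Tue, D=Sun, E=Wed, F=Thu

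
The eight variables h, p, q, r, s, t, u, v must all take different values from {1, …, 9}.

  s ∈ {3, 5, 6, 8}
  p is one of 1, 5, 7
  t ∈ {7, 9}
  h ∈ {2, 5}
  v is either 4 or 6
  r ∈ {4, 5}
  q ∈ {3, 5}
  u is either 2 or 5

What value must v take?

h and u between them cover only {2, 5} — a naked pair. Remove those values from p, q, r, s.
q has just one choice, so q = 3. Eliminate 3 elsewhere: s.
r has just one choice, so r = 4. Eliminate 4 elsewhere: v.
So v = 6.

6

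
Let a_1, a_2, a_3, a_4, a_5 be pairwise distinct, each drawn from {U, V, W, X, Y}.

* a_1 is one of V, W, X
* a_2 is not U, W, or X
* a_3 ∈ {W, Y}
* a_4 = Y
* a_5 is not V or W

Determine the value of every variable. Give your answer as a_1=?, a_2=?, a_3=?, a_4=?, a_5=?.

a_4 must be Y (only option left). Remove Y from a_2, a_3, a_5.
a_2 has just one choice, so a_2 = V. So a_1 can't be V.
a_3's domain is down to {W}, so a_3 = W. Eliminate W elsewhere: a_1.
a_1 must be X (only option left). Strike X from a_5.
That leaves a_5 = U.

a_1=X, a_2=V, a_3=W, a_4=Y, a_5=U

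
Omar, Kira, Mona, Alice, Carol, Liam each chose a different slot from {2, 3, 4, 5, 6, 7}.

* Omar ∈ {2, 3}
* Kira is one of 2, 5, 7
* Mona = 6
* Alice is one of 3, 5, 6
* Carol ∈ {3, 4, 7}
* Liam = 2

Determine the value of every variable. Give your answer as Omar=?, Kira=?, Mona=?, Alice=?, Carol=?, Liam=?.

Omar=3, Kira=7, Mona=6, Alice=5, Carol=4, Liam=2

Mona must be 6 (only option left). Eliminate 6 elsewhere: Alice.
Liam has just one choice, so Liam = 2. Eliminate 2 elsewhere: Omar, Kira.
Omar must be 3 (only option left). Remove 3 from Alice, Carol.
Alice's domain is down to {5}, so Alice = 5. Strike 5 from Kira.
Kira has just one choice, so Kira = 7. Eliminate 7 elsewhere: Carol.
That leaves Carol = 4.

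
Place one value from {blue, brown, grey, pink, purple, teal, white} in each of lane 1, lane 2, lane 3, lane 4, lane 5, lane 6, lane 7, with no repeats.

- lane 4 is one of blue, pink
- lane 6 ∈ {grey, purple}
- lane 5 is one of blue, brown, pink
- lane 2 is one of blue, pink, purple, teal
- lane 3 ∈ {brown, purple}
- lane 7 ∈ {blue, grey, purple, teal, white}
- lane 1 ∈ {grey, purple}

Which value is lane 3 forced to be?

brown

The 7 variables draw from only 7 values {blue, brown, grey, pink, purple, teal, white}, so each is used; only lane 7 can be white, hence lane 7 = white.
The 6 still-open variables draw from only 6 values {blue, brown, grey, pink, purple, teal}, so each is used; only lane 2 can be teal, hence lane 2 = teal.
lane 1 and lane 6 between them cover only {grey, purple} — a naked pair. Remove those values from lane 3.
So lane 3 = brown.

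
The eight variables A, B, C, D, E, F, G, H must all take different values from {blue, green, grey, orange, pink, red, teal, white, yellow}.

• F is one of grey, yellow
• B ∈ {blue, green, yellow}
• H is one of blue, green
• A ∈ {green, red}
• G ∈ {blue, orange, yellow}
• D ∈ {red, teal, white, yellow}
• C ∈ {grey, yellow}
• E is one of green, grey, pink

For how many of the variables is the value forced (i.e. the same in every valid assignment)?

3

C and F share exactly the 2 values {grey, yellow}; by pigeonhole those values go to them, so strike grey, yellow from B, D, E, G.
B and H share exactly the 2 values {blue, green}; by pigeonhole those values go to them, so strike blue, green from A, E, G.
A must be red (only option left). So D can't be red.
That leaves E = pink.
G's domain is down to {orange}, so G = orange.
Determined: A=red, E=pink, G=orange. The other variables each still have more than one consistent value. That makes 3.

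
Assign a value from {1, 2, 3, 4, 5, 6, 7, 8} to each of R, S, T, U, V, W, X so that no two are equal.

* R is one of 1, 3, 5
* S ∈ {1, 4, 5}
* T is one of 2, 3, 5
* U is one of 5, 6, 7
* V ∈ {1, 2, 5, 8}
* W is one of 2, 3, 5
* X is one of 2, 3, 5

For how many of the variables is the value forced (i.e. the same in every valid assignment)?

The 3 variables T, W, X are confined to {2, 3, 5}, which locks those values in; drop them from R, S, U, V.
That leaves R = 1. Remove 1 from S, V.
S must be 4 (only option left).
V has just one choice, so V = 8.
Determined: R=1, S=4, V=8. The other variables each still have more than one consistent value. That makes 3.

3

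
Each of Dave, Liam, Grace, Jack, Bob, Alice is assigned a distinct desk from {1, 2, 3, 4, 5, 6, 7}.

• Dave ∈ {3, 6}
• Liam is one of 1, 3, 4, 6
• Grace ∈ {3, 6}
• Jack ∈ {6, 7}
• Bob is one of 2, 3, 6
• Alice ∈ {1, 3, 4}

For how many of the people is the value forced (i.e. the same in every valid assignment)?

The 6 variables together cover exactly {1, 2, 3, 4, 6, 7} — 6 values for 6 variables — and 2 appears only in Bob's list, so Bob = 2.
The 5 still-open variables draw from only 5 values {1, 3, 4, 6, 7}, so each is used; only Jack can be 7, hence Jack = 7.
The 2 variables Dave and Grace are confined to {3, 6}, which locks those values in; drop them from Liam, Alice.
Determined: Jack=7, Bob=2. The other people each still have more than one consistent value. That makes 2.

2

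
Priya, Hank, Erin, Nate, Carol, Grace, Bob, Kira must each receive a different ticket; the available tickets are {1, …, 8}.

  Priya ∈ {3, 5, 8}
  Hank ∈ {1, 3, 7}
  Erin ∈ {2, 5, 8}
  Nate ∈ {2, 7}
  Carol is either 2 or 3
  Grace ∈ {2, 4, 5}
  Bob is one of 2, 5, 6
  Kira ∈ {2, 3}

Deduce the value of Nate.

The 8 variables together cover exactly {1, 2, 3, 4, 5, 6, 7, 8} — 8 values for 8 variables — and 1 appears only in Hank's list, so Hank = 1.
The 7 still-open variables together cover exactly {2, 3, 4, 5, 6, 7, 8} — 7 values for 7 variables — and 4 appears only in Grace's list, so Grace = 4.
The 6 still-open variables together cover exactly {2, 3, 5, 6, 7, 8} — 6 values for 6 variables — and 6 appears only in Bob's list, so Bob = 6.
Among the 5 still-open variables, 7 fits only Nate (and all 5 values in {2, 3, 5, 7, 8} must be used), so Nate = 7.

7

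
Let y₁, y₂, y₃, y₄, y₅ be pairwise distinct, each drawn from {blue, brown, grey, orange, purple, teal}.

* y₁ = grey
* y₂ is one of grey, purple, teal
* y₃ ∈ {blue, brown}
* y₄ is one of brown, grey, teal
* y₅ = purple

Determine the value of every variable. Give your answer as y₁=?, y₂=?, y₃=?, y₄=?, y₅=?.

y₁ has just one choice, so y₁ = grey. Eliminate grey elsewhere: y₂, y₄.
That leaves y₅ = purple. Strike purple from y₂.
y₂'s domain is down to {teal}, so y₂ = teal. Strike teal from y₄.
That leaves y₄ = brown. Remove brown from y₃.
y₃ must be blue (only option left).

y₁=grey, y₂=teal, y₃=blue, y₄=brown, y₅=purple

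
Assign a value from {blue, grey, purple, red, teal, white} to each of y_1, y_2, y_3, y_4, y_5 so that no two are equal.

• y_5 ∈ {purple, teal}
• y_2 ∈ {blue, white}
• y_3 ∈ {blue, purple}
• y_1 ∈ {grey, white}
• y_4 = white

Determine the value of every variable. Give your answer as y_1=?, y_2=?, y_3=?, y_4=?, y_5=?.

y_4 has just one choice, so y_4 = white. So y_1, y_2 can't be white.
y_1's domain is down to {grey}, so y_1 = grey.
y_2 must be blue (only option left). Eliminate blue elsewhere: y_3.
That leaves y_3 = purple. Strike purple from y_5.
y_5 must be teal (only option left).

y_1=grey, y_2=blue, y_3=purple, y_4=white, y_5=teal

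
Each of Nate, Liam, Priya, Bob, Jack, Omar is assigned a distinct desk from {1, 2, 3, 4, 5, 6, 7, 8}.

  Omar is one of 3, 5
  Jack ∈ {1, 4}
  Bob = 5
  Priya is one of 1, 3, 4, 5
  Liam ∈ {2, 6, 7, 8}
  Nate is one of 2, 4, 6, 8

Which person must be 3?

Bob's domain is down to {5}, so Bob = 5. Eliminate 5 elsewhere: Priya, Omar.
So 3 goes to Omar.

Omar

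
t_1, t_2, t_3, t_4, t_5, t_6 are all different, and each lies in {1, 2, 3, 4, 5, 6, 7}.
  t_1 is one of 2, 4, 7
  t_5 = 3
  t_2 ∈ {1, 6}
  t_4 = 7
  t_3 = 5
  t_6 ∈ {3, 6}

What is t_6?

6

t_3's domain is down to {5}, so t_3 = 5.
That leaves t_4 = 7. Strike 7 from t_1.
t_5's domain is down to {3}, so t_5 = 3. So t_6 can't be 3.
So t_6 = 6.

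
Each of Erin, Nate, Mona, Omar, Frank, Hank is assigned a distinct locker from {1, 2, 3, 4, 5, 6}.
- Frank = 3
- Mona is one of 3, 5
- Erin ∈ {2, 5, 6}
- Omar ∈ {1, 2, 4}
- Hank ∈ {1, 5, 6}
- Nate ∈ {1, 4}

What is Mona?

Frank has just one choice, so Frank = 3. So Mona can't be 3.
So Mona = 5.

5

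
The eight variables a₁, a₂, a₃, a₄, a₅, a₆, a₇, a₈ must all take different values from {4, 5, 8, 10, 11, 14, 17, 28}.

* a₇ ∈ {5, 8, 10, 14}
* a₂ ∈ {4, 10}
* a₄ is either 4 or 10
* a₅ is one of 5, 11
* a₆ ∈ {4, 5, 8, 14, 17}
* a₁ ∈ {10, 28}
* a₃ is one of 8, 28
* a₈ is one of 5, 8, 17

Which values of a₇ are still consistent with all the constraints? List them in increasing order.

The 8 variables together cover exactly {4, 5, 8, 10, 11, 14, 17, 28} — 8 values for 8 variables — and 11 appears only in a₅'s list, so a₅ = 11.
The 2 variables a₂ and a₄ are confined to {4, 10}, which locks those values in; drop them from a₁, a₆, a₇.
a₁ has just one choice, so a₁ = 28. Remove 28 from a₃.
a₃'s domain is down to {8}, so a₃ = 8. Remove 8 from a₆, a₇, a₈.
No further eliminations apply; a₇ can still be any of 5, 14.

5, 14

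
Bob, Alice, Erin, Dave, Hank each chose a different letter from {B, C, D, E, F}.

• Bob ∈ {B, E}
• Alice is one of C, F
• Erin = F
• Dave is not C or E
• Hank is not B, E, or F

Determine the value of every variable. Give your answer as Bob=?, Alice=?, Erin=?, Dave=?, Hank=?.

Erin's domain is down to {F}, so Erin = F. Remove F from Alice, Dave.
That leaves Alice = C. So Hank can't be C.
Hank must be D (only option left). So Dave can't be D.
Dave has just one choice, so Dave = B. Remove B from Bob.
Bob's domain is down to {E}, so Bob = E.

Bob=E, Alice=C, Erin=F, Dave=B, Hank=D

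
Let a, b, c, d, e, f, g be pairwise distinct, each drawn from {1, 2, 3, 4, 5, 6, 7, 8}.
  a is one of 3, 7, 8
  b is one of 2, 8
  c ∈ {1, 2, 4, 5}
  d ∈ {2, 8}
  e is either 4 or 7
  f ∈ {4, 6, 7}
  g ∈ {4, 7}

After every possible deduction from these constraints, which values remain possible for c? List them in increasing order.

1, 5

b and d between them cover only {2, 8} — a naked pair. Remove those values from a, c.
e and g share exactly the 2 values {4, 7}; by pigeonhole those values go to them, so strike 4, 7 from a, c, f.
That leaves a = 3.
f must be 6 (only option left).
No further eliminations apply; c can still be any of 1, 5.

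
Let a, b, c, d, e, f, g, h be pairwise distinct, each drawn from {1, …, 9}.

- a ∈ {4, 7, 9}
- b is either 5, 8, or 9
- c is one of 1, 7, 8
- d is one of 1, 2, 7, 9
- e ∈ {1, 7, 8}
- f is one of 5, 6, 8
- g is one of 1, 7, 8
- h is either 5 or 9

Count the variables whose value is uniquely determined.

3

The 8 variables draw from only 8 values {1, 2, 4, 5, 6, 7, 8, 9}, so each is used; only d can be 2, hence d = 2.
The 7 still-open variables together cover exactly {1, 4, 5, 6, 7, 8, 9} — 7 values for 7 variables — and 4 appears only in a's list, so a = 4.
Among the 6 still-open variables, 6 fits only f (and all 6 values in {1, 5, 6, 7, 8, 9} must be used), so f = 6.
c, e, g between them cover only {1, 7, 8} — a naked triple. Remove those values from b.
Determined: a=4, d=2, f=6. The other variables each still have more than one consistent value. That makes 3.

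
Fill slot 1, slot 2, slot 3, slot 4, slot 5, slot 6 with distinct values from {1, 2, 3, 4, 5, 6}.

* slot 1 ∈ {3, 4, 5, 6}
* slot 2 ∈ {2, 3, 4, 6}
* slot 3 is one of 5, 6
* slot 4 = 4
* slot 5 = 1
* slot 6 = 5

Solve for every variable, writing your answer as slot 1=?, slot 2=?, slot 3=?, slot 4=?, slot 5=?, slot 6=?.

slot 1=3, slot 2=2, slot 3=6, slot 4=4, slot 5=1, slot 6=5

slot 4 has just one choice, so slot 4 = 4. Remove 4 from slot 1, slot 2.
slot 5 has just one choice, so slot 5 = 1.
slot 6's domain is down to {5}, so slot 6 = 5. Eliminate 5 elsewhere: slot 1, slot 3.
slot 3 has just one choice, so slot 3 = 6. Eliminate 6 elsewhere: slot 1, slot 2.
That leaves slot 1 = 3. Eliminate 3 elsewhere: slot 2.
That leaves slot 2 = 2.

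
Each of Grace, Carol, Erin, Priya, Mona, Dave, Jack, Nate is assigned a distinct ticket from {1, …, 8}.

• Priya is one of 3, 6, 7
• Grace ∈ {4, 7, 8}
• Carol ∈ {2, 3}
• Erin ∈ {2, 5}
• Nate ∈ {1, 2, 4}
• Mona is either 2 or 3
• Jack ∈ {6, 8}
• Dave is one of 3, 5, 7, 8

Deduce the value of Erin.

5

The 8 variables together cover exactly {1, 2, 3, 4, 5, 6, 7, 8} — 8 values for 8 variables — and 1 appears only in Nate's list, so Nate = 1.
The 7 still-open variables draw from only 7 values {2, 3, 4, 5, 6, 7, 8}, so each is used; only Grace can be 4, hence Grace = 4.
The 2 variables Carol and Mona are confined to {2, 3}, which locks those values in; drop them from Erin, Priya, Dave.
So Erin = 5.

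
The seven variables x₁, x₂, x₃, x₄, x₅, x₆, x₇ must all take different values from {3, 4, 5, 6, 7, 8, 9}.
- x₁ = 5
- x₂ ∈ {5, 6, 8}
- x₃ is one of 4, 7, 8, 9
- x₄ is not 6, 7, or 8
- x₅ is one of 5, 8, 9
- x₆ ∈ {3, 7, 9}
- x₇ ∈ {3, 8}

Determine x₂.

x₁ must be 5 (only option left). So x₂, x₄, x₅ can't be 5.
The 6 still-open variables together cover exactly {3, 4, 6, 7, 8, 9} — 6 values for 6 variables — and 6 appears only in x₂'s list, so x₂ = 6.

6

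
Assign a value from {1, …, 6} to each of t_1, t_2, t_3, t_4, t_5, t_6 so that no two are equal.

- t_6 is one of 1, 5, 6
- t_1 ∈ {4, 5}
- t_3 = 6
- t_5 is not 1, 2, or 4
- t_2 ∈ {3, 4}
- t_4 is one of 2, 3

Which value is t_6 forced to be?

1

t_3 has just one choice, so t_3 = 6. Eliminate 6 elsewhere: t_5, t_6.
The 5 still-open variables draw from only 5 values {1, 2, 3, 4, 5}, so each is used; only t_6 can be 1, hence t_6 = 1.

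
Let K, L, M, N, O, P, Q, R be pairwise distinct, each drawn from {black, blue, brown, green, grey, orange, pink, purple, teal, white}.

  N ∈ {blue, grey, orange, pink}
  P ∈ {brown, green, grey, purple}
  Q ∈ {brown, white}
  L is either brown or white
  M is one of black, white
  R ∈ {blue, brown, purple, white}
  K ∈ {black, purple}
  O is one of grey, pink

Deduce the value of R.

blue

The 2 variables L and Q are confined to {brown, white}, which locks those values in; drop them from M, P, R.
That leaves M = black. Strike black from K.
That leaves K = purple. Remove purple from P, R.
So R = blue.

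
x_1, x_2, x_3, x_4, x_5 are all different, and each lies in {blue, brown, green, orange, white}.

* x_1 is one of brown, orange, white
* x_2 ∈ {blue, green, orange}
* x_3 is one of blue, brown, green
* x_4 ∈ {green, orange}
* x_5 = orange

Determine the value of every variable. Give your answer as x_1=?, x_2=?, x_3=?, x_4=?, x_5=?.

x_5's domain is down to {orange}, so x_5 = orange. Remove orange from x_1, x_2, x_4.
x_4 must be green (only option left). So x_2, x_3 can't be green.
x_2 must be blue (only option left). Remove blue from x_3.
That leaves x_3 = brown. Remove brown from x_1.
x_1's domain is down to {white}, so x_1 = white.

x_1=white, x_2=blue, x_3=brown, x_4=green, x_5=orange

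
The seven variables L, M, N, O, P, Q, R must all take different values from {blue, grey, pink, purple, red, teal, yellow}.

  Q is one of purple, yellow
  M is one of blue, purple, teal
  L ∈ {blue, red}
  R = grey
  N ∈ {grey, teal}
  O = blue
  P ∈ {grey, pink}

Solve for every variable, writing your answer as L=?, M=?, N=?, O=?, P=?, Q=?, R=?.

O has just one choice, so O = blue. Eliminate blue elsewhere: L, M.
R's domain is down to {grey}, so R = grey. Eliminate grey elsewhere: N, P.
L must be red (only option left).
N must be teal (only option left). Strike teal from M.
P's domain is down to {pink}, so P = pink.
M has just one choice, so M = purple. Strike purple from Q.
Q has just one choice, so Q = yellow.

L=red, M=purple, N=teal, O=blue, P=pink, Q=yellow, R=grey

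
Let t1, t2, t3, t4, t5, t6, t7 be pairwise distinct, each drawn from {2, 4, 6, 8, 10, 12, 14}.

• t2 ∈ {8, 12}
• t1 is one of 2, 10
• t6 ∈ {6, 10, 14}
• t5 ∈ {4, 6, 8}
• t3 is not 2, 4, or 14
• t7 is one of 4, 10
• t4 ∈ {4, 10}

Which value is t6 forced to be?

Among the 7 variables, 2 fits only t1 (and all 7 values in {2, 4, 6, 8, 10, 12, 14} must be used), so t1 = 2.
The 6 still-open variables together cover exactly {4, 6, 8, 10, 12, 14} — 6 values for 6 variables — and 14 appears only in t6's list, so t6 = 14.

14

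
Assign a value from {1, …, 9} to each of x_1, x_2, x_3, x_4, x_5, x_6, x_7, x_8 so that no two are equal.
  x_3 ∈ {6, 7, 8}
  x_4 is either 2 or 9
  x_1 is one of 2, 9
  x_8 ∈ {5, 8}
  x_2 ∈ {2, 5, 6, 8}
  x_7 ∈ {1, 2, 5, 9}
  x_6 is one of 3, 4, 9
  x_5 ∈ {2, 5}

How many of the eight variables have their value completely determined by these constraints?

5

x_1 and x_4 between them cover only {2, 9} — a naked pair. Remove those values from x_2, x_5, x_6, x_7.
That leaves x_5 = 5. Eliminate 5 elsewhere: x_2, x_7, x_8.
x_7's domain is down to {1}, so x_7 = 1.
x_8 must be 8 (only option left). Eliminate 8 elsewhere: x_2, x_3.
x_2 must be 6 (only option left). Eliminate 6 elsewhere: x_3.
x_3 must be 7 (only option left).
Determined: x_2=6, x_3=7, x_5=5, x_7=1, x_8=8. The other variables each still have more than one consistent value. That makes 5.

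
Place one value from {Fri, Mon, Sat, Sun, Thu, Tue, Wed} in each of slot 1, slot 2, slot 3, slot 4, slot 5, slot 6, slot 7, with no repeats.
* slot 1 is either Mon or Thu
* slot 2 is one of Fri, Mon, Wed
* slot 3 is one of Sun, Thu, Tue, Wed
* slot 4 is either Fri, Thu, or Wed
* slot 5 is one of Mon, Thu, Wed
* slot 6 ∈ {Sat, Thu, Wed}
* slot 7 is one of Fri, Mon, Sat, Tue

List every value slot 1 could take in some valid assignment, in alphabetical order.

The 7 variables together cover exactly {Fri, Mon, Sat, Sun, Thu, Tue, Wed} — 7 values for 7 variables — and Sun appears only in slot 3's list, so slot 3 = Sun.
Among the 6 still-open variables, Tue fits only slot 7 (and all 6 values in {Fri, Mon, Sat, Thu, Tue, Wed} must be used), so slot 7 = Tue.
The 5 still-open variables together cover exactly {Fri, Mon, Sat, Thu, Wed} — 5 values for 5 variables — and Sat appears only in slot 6's list, so slot 6 = Sat.
No further eliminations apply; slot 1 can still be any of Mon, Thu.

Mon, Thu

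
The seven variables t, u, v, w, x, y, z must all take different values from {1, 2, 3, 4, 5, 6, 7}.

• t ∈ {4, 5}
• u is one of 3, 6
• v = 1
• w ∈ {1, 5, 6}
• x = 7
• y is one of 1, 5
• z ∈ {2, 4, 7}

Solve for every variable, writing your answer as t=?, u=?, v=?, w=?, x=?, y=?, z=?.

t=4, u=3, v=1, w=6, x=7, y=5, z=2

v must be 1 (only option left). So w, y can't be 1.
x has just one choice, so x = 7. So z can't be 7.
That leaves y = 5. Strike 5 from t, w.
That leaves t = 4. Remove 4 from z.
w's domain is down to {6}, so w = 6. Strike 6 from u.
z's domain is down to {2}, so z = 2.
u has just one choice, so u = 3.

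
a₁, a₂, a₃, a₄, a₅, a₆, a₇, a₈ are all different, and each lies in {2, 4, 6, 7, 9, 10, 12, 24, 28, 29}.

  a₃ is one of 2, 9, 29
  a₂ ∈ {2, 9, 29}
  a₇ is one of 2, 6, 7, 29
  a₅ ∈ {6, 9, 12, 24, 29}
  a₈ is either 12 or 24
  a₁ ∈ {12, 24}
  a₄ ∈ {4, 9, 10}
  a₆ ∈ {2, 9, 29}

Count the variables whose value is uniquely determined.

2

a₁ and a₈ share exactly the 2 values {12, 24}; by pigeonhole those values go to them, so strike 12, 24 from a₅.
a₂, a₃, a₆ share exactly the 3 values {2, 9, 29}; by pigeonhole those values go to them, so strike 2, 9, 29 from a₄, a₅, a₇.
That leaves a₅ = 6. Strike 6 from a₇.
a₇ must be 7 (only option left).
Determined: a₅=6, a₇=7. The other variables each still have more than one consistent value. That makes 2.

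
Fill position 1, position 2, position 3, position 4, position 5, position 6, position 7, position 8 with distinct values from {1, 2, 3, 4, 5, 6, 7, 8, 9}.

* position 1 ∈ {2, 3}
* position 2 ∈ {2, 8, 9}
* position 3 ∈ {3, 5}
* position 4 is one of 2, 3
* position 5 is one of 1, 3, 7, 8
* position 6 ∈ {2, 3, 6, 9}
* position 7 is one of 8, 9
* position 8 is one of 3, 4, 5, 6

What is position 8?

position 1 and position 4 share exactly the 2 values {2, 3}; by pigeonhole those values go to them, so strike 2, 3 from position 2, position 3, position 5, position 6, position 8.
That leaves position 3 = 5. So position 8 can't be 5.
position 2 and position 7 between them cover only {8, 9} — a naked pair. Remove those values from position 5, position 6.
position 6's domain is down to {6}, so position 6 = 6. Strike 6 from position 8.
So position 8 = 4.

4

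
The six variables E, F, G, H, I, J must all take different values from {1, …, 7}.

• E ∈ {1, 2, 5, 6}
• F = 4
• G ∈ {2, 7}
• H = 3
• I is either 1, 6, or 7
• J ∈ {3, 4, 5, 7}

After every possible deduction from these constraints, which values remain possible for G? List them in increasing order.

F's domain is down to {4}, so F = 4. Strike 4 from J.
H must be 3 (only option left). Eliminate 3 elsewhere: J.
No further eliminations apply; G can still be any of 2, 7.

2, 7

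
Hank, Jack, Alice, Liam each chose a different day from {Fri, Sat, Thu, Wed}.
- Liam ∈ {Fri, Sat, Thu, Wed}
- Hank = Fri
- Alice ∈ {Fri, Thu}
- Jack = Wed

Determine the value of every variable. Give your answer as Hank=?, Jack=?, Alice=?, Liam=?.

Hank must be Fri (only option left). Remove Fri from Alice, Liam.
Jack's domain is down to {Wed}, so Jack = Wed. Remove Wed from Liam.
Alice's domain is down to {Thu}, so Alice = Thu. Strike Thu from Liam.
Liam's domain is down to {Sat}, so Liam = Sat.

Hank=Fri, Jack=Wed, Alice=Thu, Liam=Sat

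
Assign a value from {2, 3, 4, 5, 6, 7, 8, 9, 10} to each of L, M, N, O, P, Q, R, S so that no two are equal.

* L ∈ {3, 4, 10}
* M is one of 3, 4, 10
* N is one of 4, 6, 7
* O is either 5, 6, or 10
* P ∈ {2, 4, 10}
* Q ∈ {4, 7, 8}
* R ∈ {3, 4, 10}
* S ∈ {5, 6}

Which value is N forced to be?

7

Among the 8 variables, 2 fits only P (and all 8 values in {2, 3, 4, 5, 6, 7, 8, 10} must be used), so P = 2.
Among the 7 still-open variables, 8 fits only Q (and all 7 values in {3, 4, 5, 6, 7, 8, 10} must be used), so Q = 8.
Among the 6 still-open variables, 7 fits only N (and all 6 values in {3, 4, 5, 6, 7, 10} must be used), so N = 7.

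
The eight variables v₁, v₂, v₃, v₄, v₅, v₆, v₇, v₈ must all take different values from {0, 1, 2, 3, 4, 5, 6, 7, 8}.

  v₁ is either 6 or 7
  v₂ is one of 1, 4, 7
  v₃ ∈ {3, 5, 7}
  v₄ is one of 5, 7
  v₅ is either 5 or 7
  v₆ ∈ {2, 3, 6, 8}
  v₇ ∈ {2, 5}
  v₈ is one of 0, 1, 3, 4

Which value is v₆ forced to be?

v₄ and v₅ between them cover only {5, 7} — a naked pair. Remove those values from v₁, v₂, v₃, v₇.
That leaves v₁ = 6. Eliminate 6 elsewhere: v₆.
v₃ has just one choice, so v₃ = 3. So v₆, v₈ can't be 3.
That leaves v₇ = 2. So v₆ can't be 2.
So v₆ = 8.

8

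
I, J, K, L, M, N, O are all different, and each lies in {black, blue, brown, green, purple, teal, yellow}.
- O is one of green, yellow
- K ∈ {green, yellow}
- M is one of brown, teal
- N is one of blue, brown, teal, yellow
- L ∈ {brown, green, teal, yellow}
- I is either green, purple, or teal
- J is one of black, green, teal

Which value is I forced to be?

The 7 variables draw from only 7 values {black, blue, brown, green, purple, teal, yellow}, so each is used; only J can be black, hence J = black.
The 6 still-open variables draw from only 6 values {blue, brown, green, purple, teal, yellow}, so each is used; only N can be blue, hence N = blue.
The 5 still-open variables together cover exactly {brown, green, purple, teal, yellow} — 5 values for 5 variables — and purple appears only in I's list, so I = purple.

purple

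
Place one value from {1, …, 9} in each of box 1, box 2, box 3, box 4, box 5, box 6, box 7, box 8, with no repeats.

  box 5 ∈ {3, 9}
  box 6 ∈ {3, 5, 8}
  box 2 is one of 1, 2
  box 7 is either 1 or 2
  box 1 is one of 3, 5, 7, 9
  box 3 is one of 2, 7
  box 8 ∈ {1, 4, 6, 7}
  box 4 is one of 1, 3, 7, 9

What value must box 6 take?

8

The 2 variables box 2 and box 7 are confined to {1, 2}, which locks those values in; drop them from box 3, box 4, box 8.
box 3 must be 7 (only option left). Eliminate 7 elsewhere: box 1, box 4, box 8.
The 2 variables box 4 and box 5 are confined to {3, 9}, which locks those values in; drop them from box 1, box 6.
box 1 has just one choice, so box 1 = 5. Eliminate 5 elsewhere: box 6.
So box 6 = 8.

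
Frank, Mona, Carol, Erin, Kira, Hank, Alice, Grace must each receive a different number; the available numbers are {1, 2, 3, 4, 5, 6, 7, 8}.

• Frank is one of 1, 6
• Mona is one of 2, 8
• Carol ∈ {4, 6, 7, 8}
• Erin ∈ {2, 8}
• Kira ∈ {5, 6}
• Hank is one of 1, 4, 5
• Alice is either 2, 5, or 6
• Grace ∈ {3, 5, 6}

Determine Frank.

The 8 variables draw from only 8 values {1, 2, 3, 4, 5, 6, 7, 8}, so each is used; only Grace can be 3, hence Grace = 3.
Among the 7 still-open variables, 7 fits only Carol (and all 7 values in {1, 2, 4, 5, 6, 7, 8} must be used), so Carol = 7.
Among the 6 still-open variables, 4 fits only Hank (and all 6 values in {1, 2, 4, 5, 6, 8} must be used), so Hank = 4.
The 5 still-open variables together cover exactly {1, 2, 5, 6, 8} — 5 values for 5 variables — and 1 appears only in Frank's list, so Frank = 1.

1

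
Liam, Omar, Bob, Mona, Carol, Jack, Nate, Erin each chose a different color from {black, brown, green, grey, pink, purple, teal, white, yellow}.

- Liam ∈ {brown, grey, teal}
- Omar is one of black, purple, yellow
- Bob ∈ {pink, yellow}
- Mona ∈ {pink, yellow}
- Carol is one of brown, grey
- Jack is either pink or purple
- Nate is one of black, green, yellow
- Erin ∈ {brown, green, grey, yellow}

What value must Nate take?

The 8 variables together cover exactly {black, brown, green, grey, pink, purple, teal, yellow} — 8 values for 8 variables — and teal appears only in Liam's list, so Liam = teal.
Bob and Mona between them cover only {pink, yellow} — a naked pair. Remove those values from Omar, Jack, Nate, Erin.
That leaves Jack = purple. So Omar can't be purple.
That leaves Omar = black. Eliminate black elsewhere: Nate.
So Nate = green.

green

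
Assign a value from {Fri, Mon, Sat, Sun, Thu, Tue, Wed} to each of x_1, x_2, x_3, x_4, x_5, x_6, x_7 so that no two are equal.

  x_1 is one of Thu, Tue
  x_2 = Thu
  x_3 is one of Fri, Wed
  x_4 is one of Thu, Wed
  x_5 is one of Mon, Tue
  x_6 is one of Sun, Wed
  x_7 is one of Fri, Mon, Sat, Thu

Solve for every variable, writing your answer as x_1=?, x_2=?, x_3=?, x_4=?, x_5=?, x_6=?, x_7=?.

x_1=Tue, x_2=Thu, x_3=Fri, x_4=Wed, x_5=Mon, x_6=Sun, x_7=Sat

x_2 must be Thu (only option left). So x_1, x_4, x_7 can't be Thu.
x_4 has just one choice, so x_4 = Wed. Remove Wed from x_3, x_6.
x_6 has just one choice, so x_6 = Sun.
x_1 must be Tue (only option left). Strike Tue from x_5.
That leaves x_3 = Fri. Eliminate Fri elsewhere: x_7.
x_5 must be Mon (only option left). Remove Mon from x_7.
That leaves x_7 = Sat.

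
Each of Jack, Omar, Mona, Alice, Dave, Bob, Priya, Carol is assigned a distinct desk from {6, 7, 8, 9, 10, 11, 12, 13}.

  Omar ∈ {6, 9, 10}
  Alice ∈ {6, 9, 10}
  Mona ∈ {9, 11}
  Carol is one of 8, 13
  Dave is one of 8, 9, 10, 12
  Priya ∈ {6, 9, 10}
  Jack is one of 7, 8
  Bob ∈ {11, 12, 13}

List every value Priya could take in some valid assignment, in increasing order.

6, 9, 10

Among the 8 variables, 7 fits only Jack (and all 8 values in {6, 7, 8, 9, 10, 11, 12, 13} must be used), so Jack = 7.
Omar, Alice, Priya share exactly the 3 values {6, 9, 10}; by pigeonhole those values go to them, so strike 6, 9, 10 from Mona, Dave.
Mona's domain is down to {11}, so Mona = 11. Remove 11 from Bob.
No further eliminations apply; Priya can still be any of 6, 9, 10.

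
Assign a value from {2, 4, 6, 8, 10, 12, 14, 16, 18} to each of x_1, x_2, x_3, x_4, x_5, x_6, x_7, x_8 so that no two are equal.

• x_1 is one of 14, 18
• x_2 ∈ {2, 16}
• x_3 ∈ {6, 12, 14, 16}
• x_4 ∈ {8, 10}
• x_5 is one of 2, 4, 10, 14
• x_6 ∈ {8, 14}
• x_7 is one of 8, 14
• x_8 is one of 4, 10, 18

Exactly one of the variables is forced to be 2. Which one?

x_5

The 2 variables x_6 and x_7 are confined to {8, 14}, which locks those values in; drop them from x_1, x_3, x_4, x_5.
x_1's domain is down to {18}, so x_1 = 18. Strike 18 from x_8.
x_4 must be 10 (only option left). Eliminate 10 elsewhere: x_5, x_8.
That leaves x_8 = 4. Eliminate 4 elsewhere: x_5.
So 2 goes to x_5.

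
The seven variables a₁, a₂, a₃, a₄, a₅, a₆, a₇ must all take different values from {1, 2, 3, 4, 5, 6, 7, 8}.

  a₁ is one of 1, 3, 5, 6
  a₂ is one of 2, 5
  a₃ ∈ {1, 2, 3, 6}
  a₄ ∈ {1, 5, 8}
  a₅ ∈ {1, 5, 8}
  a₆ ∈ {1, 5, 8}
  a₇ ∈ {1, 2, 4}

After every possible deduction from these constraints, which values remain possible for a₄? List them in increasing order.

1, 5, 8

The 7 variables together cover exactly {1, 2, 3, 4, 5, 6, 8} — 7 values for 7 variables — and 4 appears only in a₇'s list, so a₇ = 4.
The 3 variables a₄, a₅, a₆ are confined to {1, 5, 8}, which locks those values in; drop them from a₁, a₂, a₃.
a₂ must be 2 (only option left). So a₃ can't be 2.
No further eliminations apply; a₄ can still be any of 1, 5, 8.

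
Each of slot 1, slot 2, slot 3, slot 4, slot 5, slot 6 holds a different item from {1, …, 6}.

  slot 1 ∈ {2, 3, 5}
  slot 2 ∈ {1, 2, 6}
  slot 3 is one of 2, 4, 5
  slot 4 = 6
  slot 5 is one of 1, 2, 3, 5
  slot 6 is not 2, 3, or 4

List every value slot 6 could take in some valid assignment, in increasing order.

1, 5

slot 4's domain is down to {6}, so slot 4 = 6. Strike 6 from slot 2, slot 6.
The 5 still-open variables draw from only 5 values {1, 2, 3, 4, 5}, so each is used; only slot 3 can be 4, hence slot 3 = 4.
No further eliminations apply; slot 6 can still be any of 1, 5.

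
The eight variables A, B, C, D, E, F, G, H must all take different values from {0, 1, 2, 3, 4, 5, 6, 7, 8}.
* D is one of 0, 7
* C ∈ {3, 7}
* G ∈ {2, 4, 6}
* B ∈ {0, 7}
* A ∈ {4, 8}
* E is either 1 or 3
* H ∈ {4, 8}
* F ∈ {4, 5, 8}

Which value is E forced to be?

1

The 2 variables A and H are confined to {4, 8}, which locks those values in; drop them from F, G.
F must be 5 (only option left).
B and D between them cover only {0, 7} — a naked pair. Remove those values from C.
C has just one choice, so C = 3. Strike 3 from E.
So E = 1.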